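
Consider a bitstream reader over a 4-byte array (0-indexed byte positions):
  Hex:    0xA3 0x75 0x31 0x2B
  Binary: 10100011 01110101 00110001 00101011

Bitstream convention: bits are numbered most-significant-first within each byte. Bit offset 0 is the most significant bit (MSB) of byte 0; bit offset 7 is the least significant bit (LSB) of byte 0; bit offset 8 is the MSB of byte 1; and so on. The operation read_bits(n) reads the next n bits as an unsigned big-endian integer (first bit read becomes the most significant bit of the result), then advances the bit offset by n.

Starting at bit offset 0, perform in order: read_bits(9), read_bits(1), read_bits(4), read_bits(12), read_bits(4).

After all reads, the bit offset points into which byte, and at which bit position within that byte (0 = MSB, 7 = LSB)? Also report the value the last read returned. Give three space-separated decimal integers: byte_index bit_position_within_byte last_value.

Answer: 3 6 10

Derivation:
Read 1: bits[0:9] width=9 -> value=326 (bin 101000110); offset now 9 = byte 1 bit 1; 23 bits remain
Read 2: bits[9:10] width=1 -> value=1 (bin 1); offset now 10 = byte 1 bit 2; 22 bits remain
Read 3: bits[10:14] width=4 -> value=13 (bin 1101); offset now 14 = byte 1 bit 6; 18 bits remain
Read 4: bits[14:26] width=12 -> value=1220 (bin 010011000100); offset now 26 = byte 3 bit 2; 6 bits remain
Read 5: bits[26:30] width=4 -> value=10 (bin 1010); offset now 30 = byte 3 bit 6; 2 bits remain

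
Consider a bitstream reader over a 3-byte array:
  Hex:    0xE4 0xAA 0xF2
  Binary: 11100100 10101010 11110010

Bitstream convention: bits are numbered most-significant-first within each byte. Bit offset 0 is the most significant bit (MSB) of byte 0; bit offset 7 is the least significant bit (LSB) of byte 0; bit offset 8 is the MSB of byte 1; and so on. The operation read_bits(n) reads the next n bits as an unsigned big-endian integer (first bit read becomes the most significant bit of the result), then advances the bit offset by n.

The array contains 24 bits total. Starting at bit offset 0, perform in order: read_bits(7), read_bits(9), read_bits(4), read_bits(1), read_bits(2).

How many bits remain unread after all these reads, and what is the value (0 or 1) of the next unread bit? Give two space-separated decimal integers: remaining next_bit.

Read 1: bits[0:7] width=7 -> value=114 (bin 1110010); offset now 7 = byte 0 bit 7; 17 bits remain
Read 2: bits[7:16] width=9 -> value=170 (bin 010101010); offset now 16 = byte 2 bit 0; 8 bits remain
Read 3: bits[16:20] width=4 -> value=15 (bin 1111); offset now 20 = byte 2 bit 4; 4 bits remain
Read 4: bits[20:21] width=1 -> value=0 (bin 0); offset now 21 = byte 2 bit 5; 3 bits remain
Read 5: bits[21:23] width=2 -> value=1 (bin 01); offset now 23 = byte 2 bit 7; 1 bits remain

Answer: 1 0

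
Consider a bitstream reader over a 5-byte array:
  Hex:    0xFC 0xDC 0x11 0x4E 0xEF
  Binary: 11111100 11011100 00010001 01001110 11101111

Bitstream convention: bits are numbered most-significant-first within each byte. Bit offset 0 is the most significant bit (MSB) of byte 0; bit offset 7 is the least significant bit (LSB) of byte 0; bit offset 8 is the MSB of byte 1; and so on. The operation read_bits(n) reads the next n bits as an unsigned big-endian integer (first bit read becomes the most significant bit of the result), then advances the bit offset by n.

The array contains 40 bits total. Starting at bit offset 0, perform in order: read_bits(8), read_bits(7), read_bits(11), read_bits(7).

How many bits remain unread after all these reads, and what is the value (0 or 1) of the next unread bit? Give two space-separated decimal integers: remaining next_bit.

Read 1: bits[0:8] width=8 -> value=252 (bin 11111100); offset now 8 = byte 1 bit 0; 32 bits remain
Read 2: bits[8:15] width=7 -> value=110 (bin 1101110); offset now 15 = byte 1 bit 7; 25 bits remain
Read 3: bits[15:26] width=11 -> value=69 (bin 00001000101); offset now 26 = byte 3 bit 2; 14 bits remain
Read 4: bits[26:33] width=7 -> value=29 (bin 0011101); offset now 33 = byte 4 bit 1; 7 bits remain

Answer: 7 1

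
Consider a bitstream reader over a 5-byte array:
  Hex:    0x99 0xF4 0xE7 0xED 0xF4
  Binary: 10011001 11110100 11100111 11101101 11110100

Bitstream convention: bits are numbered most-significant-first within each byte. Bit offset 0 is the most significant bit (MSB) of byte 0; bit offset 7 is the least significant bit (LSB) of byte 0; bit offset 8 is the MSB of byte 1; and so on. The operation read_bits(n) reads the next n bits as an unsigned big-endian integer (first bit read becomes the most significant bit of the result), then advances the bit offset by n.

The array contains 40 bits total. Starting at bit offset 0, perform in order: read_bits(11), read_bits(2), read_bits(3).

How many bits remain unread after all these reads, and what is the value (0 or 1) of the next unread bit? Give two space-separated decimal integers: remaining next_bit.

Answer: 24 1

Derivation:
Read 1: bits[0:11] width=11 -> value=1231 (bin 10011001111); offset now 11 = byte 1 bit 3; 29 bits remain
Read 2: bits[11:13] width=2 -> value=2 (bin 10); offset now 13 = byte 1 bit 5; 27 bits remain
Read 3: bits[13:16] width=3 -> value=4 (bin 100); offset now 16 = byte 2 bit 0; 24 bits remain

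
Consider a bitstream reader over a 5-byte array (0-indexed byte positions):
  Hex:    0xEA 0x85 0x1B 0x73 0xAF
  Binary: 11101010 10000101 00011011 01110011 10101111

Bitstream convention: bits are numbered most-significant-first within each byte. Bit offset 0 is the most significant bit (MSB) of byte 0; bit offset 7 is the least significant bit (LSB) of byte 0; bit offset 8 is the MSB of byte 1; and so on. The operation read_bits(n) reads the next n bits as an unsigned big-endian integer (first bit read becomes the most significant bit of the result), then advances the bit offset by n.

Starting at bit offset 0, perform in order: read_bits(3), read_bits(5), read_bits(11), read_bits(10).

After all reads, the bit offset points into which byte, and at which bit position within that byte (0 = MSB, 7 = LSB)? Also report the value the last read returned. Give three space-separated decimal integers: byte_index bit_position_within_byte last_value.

Read 1: bits[0:3] width=3 -> value=7 (bin 111); offset now 3 = byte 0 bit 3; 37 bits remain
Read 2: bits[3:8] width=5 -> value=10 (bin 01010); offset now 8 = byte 1 bit 0; 32 bits remain
Read 3: bits[8:19] width=11 -> value=1064 (bin 10000101000); offset now 19 = byte 2 bit 3; 21 bits remain
Read 4: bits[19:29] width=10 -> value=878 (bin 1101101110); offset now 29 = byte 3 bit 5; 11 bits remain

Answer: 3 5 878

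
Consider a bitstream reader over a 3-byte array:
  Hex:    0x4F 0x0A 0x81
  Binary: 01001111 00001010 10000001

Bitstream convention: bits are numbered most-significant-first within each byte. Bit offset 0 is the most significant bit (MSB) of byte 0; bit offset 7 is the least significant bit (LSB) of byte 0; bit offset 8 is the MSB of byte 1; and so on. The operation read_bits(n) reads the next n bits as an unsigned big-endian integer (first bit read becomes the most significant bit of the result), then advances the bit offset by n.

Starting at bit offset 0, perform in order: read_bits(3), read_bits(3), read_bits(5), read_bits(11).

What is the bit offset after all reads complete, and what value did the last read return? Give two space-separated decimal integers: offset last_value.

Answer: 22 672

Derivation:
Read 1: bits[0:3] width=3 -> value=2 (bin 010); offset now 3 = byte 0 bit 3; 21 bits remain
Read 2: bits[3:6] width=3 -> value=3 (bin 011); offset now 6 = byte 0 bit 6; 18 bits remain
Read 3: bits[6:11] width=5 -> value=24 (bin 11000); offset now 11 = byte 1 bit 3; 13 bits remain
Read 4: bits[11:22] width=11 -> value=672 (bin 01010100000); offset now 22 = byte 2 bit 6; 2 bits remain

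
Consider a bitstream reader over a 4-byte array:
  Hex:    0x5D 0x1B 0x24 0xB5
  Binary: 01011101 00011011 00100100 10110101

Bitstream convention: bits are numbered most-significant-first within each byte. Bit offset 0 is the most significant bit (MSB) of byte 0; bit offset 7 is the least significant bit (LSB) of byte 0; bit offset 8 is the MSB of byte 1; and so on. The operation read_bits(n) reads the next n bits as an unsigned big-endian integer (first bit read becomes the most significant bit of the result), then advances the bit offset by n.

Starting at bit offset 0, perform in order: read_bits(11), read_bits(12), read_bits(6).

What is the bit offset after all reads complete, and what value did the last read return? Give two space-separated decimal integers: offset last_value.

Read 1: bits[0:11] width=11 -> value=744 (bin 01011101000); offset now 11 = byte 1 bit 3; 21 bits remain
Read 2: bits[11:23] width=12 -> value=3474 (bin 110110010010); offset now 23 = byte 2 bit 7; 9 bits remain
Read 3: bits[23:29] width=6 -> value=22 (bin 010110); offset now 29 = byte 3 bit 5; 3 bits remain

Answer: 29 22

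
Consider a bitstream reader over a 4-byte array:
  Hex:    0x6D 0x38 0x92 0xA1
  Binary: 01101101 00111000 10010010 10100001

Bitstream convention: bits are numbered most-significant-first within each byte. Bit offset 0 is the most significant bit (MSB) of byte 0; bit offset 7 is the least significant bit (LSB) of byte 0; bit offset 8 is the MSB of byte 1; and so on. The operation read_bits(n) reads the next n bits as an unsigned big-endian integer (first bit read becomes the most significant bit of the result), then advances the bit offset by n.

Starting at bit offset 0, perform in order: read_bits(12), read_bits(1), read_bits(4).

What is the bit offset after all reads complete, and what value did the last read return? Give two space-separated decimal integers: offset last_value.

Answer: 17 1

Derivation:
Read 1: bits[0:12] width=12 -> value=1747 (bin 011011010011); offset now 12 = byte 1 bit 4; 20 bits remain
Read 2: bits[12:13] width=1 -> value=1 (bin 1); offset now 13 = byte 1 bit 5; 19 bits remain
Read 3: bits[13:17] width=4 -> value=1 (bin 0001); offset now 17 = byte 2 bit 1; 15 bits remain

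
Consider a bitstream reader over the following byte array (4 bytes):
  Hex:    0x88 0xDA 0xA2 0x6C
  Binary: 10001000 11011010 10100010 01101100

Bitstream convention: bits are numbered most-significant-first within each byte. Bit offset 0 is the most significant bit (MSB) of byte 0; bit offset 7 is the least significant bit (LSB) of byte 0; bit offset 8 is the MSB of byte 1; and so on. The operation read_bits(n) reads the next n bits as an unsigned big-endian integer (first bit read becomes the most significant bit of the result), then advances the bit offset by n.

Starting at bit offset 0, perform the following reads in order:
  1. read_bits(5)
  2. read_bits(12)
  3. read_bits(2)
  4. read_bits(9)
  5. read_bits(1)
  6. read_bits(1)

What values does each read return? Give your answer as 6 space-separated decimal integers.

Answer: 17 437 1 38 1 1

Derivation:
Read 1: bits[0:5] width=5 -> value=17 (bin 10001); offset now 5 = byte 0 bit 5; 27 bits remain
Read 2: bits[5:17] width=12 -> value=437 (bin 000110110101); offset now 17 = byte 2 bit 1; 15 bits remain
Read 3: bits[17:19] width=2 -> value=1 (bin 01); offset now 19 = byte 2 bit 3; 13 bits remain
Read 4: bits[19:28] width=9 -> value=38 (bin 000100110); offset now 28 = byte 3 bit 4; 4 bits remain
Read 5: bits[28:29] width=1 -> value=1 (bin 1); offset now 29 = byte 3 bit 5; 3 bits remain
Read 6: bits[29:30] width=1 -> value=1 (bin 1); offset now 30 = byte 3 bit 6; 2 bits remain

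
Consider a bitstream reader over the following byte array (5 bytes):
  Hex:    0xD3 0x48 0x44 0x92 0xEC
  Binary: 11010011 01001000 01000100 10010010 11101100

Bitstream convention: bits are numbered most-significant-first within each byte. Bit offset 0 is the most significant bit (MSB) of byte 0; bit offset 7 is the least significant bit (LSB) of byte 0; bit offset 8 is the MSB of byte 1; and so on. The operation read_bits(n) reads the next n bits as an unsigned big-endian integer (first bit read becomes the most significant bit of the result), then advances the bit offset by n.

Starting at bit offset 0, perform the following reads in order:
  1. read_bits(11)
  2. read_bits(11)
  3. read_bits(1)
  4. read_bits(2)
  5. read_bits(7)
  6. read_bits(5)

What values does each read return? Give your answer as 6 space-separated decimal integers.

Read 1: bits[0:11] width=11 -> value=1690 (bin 11010011010); offset now 11 = byte 1 bit 3; 29 bits remain
Read 2: bits[11:22] width=11 -> value=529 (bin 01000010001); offset now 22 = byte 2 bit 6; 18 bits remain
Read 3: bits[22:23] width=1 -> value=0 (bin 0); offset now 23 = byte 2 bit 7; 17 bits remain
Read 4: bits[23:25] width=2 -> value=1 (bin 01); offset now 25 = byte 3 bit 1; 15 bits remain
Read 5: bits[25:32] width=7 -> value=18 (bin 0010010); offset now 32 = byte 4 bit 0; 8 bits remain
Read 6: bits[32:37] width=5 -> value=29 (bin 11101); offset now 37 = byte 4 bit 5; 3 bits remain

Answer: 1690 529 0 1 18 29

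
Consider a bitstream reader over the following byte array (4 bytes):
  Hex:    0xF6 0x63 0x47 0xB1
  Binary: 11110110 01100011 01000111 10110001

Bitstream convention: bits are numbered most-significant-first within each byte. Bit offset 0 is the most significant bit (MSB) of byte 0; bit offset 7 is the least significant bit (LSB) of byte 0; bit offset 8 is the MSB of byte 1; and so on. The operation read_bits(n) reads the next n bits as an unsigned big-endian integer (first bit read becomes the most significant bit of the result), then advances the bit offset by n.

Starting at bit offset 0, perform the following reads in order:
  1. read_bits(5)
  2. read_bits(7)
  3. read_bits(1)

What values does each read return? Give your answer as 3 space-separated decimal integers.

Answer: 30 102 0

Derivation:
Read 1: bits[0:5] width=5 -> value=30 (bin 11110); offset now 5 = byte 0 bit 5; 27 bits remain
Read 2: bits[5:12] width=7 -> value=102 (bin 1100110); offset now 12 = byte 1 bit 4; 20 bits remain
Read 3: bits[12:13] width=1 -> value=0 (bin 0); offset now 13 = byte 1 bit 5; 19 bits remain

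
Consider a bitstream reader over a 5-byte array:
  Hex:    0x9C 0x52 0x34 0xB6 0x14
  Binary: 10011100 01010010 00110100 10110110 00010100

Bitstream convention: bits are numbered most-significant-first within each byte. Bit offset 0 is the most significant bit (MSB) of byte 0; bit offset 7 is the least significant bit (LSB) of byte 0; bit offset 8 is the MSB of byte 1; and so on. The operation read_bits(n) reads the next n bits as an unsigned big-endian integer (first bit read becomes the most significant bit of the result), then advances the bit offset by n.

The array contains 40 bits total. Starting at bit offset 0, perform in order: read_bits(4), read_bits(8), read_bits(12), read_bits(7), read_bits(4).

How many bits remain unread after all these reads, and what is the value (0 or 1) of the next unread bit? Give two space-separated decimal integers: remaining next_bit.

Read 1: bits[0:4] width=4 -> value=9 (bin 1001); offset now 4 = byte 0 bit 4; 36 bits remain
Read 2: bits[4:12] width=8 -> value=197 (bin 11000101); offset now 12 = byte 1 bit 4; 28 bits remain
Read 3: bits[12:24] width=12 -> value=564 (bin 001000110100); offset now 24 = byte 3 bit 0; 16 bits remain
Read 4: bits[24:31] width=7 -> value=91 (bin 1011011); offset now 31 = byte 3 bit 7; 9 bits remain
Read 5: bits[31:35] width=4 -> value=0 (bin 0000); offset now 35 = byte 4 bit 3; 5 bits remain

Answer: 5 1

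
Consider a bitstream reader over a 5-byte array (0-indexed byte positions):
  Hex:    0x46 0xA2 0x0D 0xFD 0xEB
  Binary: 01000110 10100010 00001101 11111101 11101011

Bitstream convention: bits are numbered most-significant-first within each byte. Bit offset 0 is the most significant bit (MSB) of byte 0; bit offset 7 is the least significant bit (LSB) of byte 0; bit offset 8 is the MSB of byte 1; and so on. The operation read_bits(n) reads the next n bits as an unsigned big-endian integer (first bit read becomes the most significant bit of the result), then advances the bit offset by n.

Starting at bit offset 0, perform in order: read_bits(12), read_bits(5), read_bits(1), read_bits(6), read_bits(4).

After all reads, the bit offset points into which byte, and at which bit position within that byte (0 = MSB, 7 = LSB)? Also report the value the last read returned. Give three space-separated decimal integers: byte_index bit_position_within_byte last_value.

Answer: 3 4 15

Derivation:
Read 1: bits[0:12] width=12 -> value=1130 (bin 010001101010); offset now 12 = byte 1 bit 4; 28 bits remain
Read 2: bits[12:17] width=5 -> value=4 (bin 00100); offset now 17 = byte 2 bit 1; 23 bits remain
Read 3: bits[17:18] width=1 -> value=0 (bin 0); offset now 18 = byte 2 bit 2; 22 bits remain
Read 4: bits[18:24] width=6 -> value=13 (bin 001101); offset now 24 = byte 3 bit 0; 16 bits remain
Read 5: bits[24:28] width=4 -> value=15 (bin 1111); offset now 28 = byte 3 bit 4; 12 bits remain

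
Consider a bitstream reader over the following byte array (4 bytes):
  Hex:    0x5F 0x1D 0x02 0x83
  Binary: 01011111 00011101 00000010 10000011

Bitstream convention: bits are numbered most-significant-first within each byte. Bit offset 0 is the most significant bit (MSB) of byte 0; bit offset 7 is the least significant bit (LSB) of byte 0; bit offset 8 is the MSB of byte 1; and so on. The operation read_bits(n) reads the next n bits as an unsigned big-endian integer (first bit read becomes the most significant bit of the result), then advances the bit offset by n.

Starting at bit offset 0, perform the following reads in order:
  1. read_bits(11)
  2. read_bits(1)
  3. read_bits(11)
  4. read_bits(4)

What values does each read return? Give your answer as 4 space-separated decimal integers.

Answer: 760 1 1665 4

Derivation:
Read 1: bits[0:11] width=11 -> value=760 (bin 01011111000); offset now 11 = byte 1 bit 3; 21 bits remain
Read 2: bits[11:12] width=1 -> value=1 (bin 1); offset now 12 = byte 1 bit 4; 20 bits remain
Read 3: bits[12:23] width=11 -> value=1665 (bin 11010000001); offset now 23 = byte 2 bit 7; 9 bits remain
Read 4: bits[23:27] width=4 -> value=4 (bin 0100); offset now 27 = byte 3 bit 3; 5 bits remain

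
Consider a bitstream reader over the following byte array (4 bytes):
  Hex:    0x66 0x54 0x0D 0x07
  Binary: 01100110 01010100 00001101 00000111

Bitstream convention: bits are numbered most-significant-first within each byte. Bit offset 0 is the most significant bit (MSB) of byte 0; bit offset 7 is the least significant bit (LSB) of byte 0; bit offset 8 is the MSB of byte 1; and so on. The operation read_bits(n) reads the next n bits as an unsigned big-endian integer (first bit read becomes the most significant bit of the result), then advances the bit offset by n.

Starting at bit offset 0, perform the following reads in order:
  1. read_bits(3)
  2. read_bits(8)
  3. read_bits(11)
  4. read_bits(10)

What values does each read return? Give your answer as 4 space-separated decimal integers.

Answer: 3 50 1283 263

Derivation:
Read 1: bits[0:3] width=3 -> value=3 (bin 011); offset now 3 = byte 0 bit 3; 29 bits remain
Read 2: bits[3:11] width=8 -> value=50 (bin 00110010); offset now 11 = byte 1 bit 3; 21 bits remain
Read 3: bits[11:22] width=11 -> value=1283 (bin 10100000011); offset now 22 = byte 2 bit 6; 10 bits remain
Read 4: bits[22:32] width=10 -> value=263 (bin 0100000111); offset now 32 = byte 4 bit 0; 0 bits remain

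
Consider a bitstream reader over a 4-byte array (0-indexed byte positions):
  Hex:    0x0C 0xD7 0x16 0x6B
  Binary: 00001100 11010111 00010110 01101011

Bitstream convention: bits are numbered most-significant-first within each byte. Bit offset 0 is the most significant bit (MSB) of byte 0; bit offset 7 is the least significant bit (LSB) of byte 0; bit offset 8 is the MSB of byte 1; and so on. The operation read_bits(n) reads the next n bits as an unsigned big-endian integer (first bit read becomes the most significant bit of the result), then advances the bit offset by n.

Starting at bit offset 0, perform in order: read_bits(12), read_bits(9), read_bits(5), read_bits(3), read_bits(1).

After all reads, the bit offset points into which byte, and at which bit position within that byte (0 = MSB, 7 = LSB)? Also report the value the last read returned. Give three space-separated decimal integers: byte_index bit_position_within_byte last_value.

Read 1: bits[0:12] width=12 -> value=205 (bin 000011001101); offset now 12 = byte 1 bit 4; 20 bits remain
Read 2: bits[12:21] width=9 -> value=226 (bin 011100010); offset now 21 = byte 2 bit 5; 11 bits remain
Read 3: bits[21:26] width=5 -> value=25 (bin 11001); offset now 26 = byte 3 bit 2; 6 bits remain
Read 4: bits[26:29] width=3 -> value=5 (bin 101); offset now 29 = byte 3 bit 5; 3 bits remain
Read 5: bits[29:30] width=1 -> value=0 (bin 0); offset now 30 = byte 3 bit 6; 2 bits remain

Answer: 3 6 0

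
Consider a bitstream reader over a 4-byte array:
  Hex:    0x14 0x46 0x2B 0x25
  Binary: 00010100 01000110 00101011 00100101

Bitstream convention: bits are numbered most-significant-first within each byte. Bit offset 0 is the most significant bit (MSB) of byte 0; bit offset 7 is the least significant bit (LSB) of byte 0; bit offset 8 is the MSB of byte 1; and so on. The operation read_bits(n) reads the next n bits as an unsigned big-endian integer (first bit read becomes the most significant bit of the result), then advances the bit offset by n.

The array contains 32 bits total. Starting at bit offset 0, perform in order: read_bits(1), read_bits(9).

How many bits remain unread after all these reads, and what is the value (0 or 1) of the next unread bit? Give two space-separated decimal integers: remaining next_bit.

Answer: 22 0

Derivation:
Read 1: bits[0:1] width=1 -> value=0 (bin 0); offset now 1 = byte 0 bit 1; 31 bits remain
Read 2: bits[1:10] width=9 -> value=81 (bin 001010001); offset now 10 = byte 1 bit 2; 22 bits remain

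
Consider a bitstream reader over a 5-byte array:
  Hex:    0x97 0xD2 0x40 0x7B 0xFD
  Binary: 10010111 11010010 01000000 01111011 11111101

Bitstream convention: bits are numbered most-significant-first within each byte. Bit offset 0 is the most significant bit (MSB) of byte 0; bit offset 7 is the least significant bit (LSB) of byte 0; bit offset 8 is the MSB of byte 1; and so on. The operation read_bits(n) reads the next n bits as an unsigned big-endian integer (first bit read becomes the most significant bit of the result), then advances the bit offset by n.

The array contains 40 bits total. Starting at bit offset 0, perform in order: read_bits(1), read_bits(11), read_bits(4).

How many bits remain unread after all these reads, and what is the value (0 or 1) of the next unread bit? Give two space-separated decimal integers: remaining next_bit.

Read 1: bits[0:1] width=1 -> value=1 (bin 1); offset now 1 = byte 0 bit 1; 39 bits remain
Read 2: bits[1:12] width=11 -> value=381 (bin 00101111101); offset now 12 = byte 1 bit 4; 28 bits remain
Read 3: bits[12:16] width=4 -> value=2 (bin 0010); offset now 16 = byte 2 bit 0; 24 bits remain

Answer: 24 0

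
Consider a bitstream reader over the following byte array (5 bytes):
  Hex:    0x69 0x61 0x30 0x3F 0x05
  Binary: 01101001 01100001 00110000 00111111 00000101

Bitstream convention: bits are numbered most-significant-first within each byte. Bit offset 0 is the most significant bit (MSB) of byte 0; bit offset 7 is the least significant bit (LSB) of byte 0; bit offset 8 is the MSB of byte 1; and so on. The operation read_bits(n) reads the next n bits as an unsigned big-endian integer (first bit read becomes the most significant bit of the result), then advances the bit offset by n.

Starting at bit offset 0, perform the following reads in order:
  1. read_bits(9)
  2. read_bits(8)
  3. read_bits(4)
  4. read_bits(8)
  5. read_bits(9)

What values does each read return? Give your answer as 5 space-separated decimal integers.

Answer: 210 194 6 7 449

Derivation:
Read 1: bits[0:9] width=9 -> value=210 (bin 011010010); offset now 9 = byte 1 bit 1; 31 bits remain
Read 2: bits[9:17] width=8 -> value=194 (bin 11000010); offset now 17 = byte 2 bit 1; 23 bits remain
Read 3: bits[17:21] width=4 -> value=6 (bin 0110); offset now 21 = byte 2 bit 5; 19 bits remain
Read 4: bits[21:29] width=8 -> value=7 (bin 00000111); offset now 29 = byte 3 bit 5; 11 bits remain
Read 5: bits[29:38] width=9 -> value=449 (bin 111000001); offset now 38 = byte 4 bit 6; 2 bits remain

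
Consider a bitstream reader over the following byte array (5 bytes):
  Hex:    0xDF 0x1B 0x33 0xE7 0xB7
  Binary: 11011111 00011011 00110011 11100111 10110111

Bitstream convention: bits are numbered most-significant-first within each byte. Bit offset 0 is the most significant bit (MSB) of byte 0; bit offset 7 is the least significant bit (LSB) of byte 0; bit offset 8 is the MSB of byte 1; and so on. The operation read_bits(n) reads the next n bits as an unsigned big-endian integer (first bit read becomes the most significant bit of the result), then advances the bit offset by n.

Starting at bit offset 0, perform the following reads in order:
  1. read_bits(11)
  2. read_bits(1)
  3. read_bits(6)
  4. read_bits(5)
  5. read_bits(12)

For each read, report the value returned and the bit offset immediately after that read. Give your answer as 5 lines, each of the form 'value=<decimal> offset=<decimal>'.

Answer: value=1784 offset=11
value=1 offset=12
value=44 offset=18
value=25 offset=23
value=3901 offset=35

Derivation:
Read 1: bits[0:11] width=11 -> value=1784 (bin 11011111000); offset now 11 = byte 1 bit 3; 29 bits remain
Read 2: bits[11:12] width=1 -> value=1 (bin 1); offset now 12 = byte 1 bit 4; 28 bits remain
Read 3: bits[12:18] width=6 -> value=44 (bin 101100); offset now 18 = byte 2 bit 2; 22 bits remain
Read 4: bits[18:23] width=5 -> value=25 (bin 11001); offset now 23 = byte 2 bit 7; 17 bits remain
Read 5: bits[23:35] width=12 -> value=3901 (bin 111100111101); offset now 35 = byte 4 bit 3; 5 bits remain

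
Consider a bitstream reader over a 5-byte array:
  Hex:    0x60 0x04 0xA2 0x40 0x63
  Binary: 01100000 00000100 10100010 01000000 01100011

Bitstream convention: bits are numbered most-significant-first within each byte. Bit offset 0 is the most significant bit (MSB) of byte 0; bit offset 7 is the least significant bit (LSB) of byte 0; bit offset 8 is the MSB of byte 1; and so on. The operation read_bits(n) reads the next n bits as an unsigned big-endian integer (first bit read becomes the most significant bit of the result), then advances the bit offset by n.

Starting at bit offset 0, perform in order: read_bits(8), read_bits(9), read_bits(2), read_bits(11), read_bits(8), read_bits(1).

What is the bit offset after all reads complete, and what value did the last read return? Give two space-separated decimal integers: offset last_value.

Read 1: bits[0:8] width=8 -> value=96 (bin 01100000); offset now 8 = byte 1 bit 0; 32 bits remain
Read 2: bits[8:17] width=9 -> value=9 (bin 000001001); offset now 17 = byte 2 bit 1; 23 bits remain
Read 3: bits[17:19] width=2 -> value=1 (bin 01); offset now 19 = byte 2 bit 3; 21 bits remain
Read 4: bits[19:30] width=11 -> value=144 (bin 00010010000); offset now 30 = byte 3 bit 6; 10 bits remain
Read 5: bits[30:38] width=8 -> value=24 (bin 00011000); offset now 38 = byte 4 bit 6; 2 bits remain
Read 6: bits[38:39] width=1 -> value=1 (bin 1); offset now 39 = byte 4 bit 7; 1 bits remain

Answer: 39 1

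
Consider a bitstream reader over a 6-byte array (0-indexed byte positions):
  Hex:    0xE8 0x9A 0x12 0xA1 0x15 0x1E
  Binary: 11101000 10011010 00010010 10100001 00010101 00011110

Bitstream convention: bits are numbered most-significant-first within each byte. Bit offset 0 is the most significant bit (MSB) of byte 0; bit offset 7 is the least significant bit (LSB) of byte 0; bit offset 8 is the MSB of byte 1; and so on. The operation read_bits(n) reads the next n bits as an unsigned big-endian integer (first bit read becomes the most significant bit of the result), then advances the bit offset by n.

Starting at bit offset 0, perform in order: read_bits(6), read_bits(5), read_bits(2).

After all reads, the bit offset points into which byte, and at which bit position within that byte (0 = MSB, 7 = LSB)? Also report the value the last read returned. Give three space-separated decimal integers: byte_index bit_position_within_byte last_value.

Read 1: bits[0:6] width=6 -> value=58 (bin 111010); offset now 6 = byte 0 bit 6; 42 bits remain
Read 2: bits[6:11] width=5 -> value=4 (bin 00100); offset now 11 = byte 1 bit 3; 37 bits remain
Read 3: bits[11:13] width=2 -> value=3 (bin 11); offset now 13 = byte 1 bit 5; 35 bits remain

Answer: 1 5 3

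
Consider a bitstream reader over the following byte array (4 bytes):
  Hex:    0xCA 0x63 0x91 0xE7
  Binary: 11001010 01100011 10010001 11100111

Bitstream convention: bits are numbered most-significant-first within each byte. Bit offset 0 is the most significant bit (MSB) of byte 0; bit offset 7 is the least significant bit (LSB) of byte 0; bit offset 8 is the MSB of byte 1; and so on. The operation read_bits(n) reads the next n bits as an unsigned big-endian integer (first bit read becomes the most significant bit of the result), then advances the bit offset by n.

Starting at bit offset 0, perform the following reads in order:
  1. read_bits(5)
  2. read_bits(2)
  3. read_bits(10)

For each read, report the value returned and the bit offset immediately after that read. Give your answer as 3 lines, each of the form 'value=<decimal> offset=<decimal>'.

Read 1: bits[0:5] width=5 -> value=25 (bin 11001); offset now 5 = byte 0 bit 5; 27 bits remain
Read 2: bits[5:7] width=2 -> value=1 (bin 01); offset now 7 = byte 0 bit 7; 25 bits remain
Read 3: bits[7:17] width=10 -> value=199 (bin 0011000111); offset now 17 = byte 2 bit 1; 15 bits remain

Answer: value=25 offset=5
value=1 offset=7
value=199 offset=17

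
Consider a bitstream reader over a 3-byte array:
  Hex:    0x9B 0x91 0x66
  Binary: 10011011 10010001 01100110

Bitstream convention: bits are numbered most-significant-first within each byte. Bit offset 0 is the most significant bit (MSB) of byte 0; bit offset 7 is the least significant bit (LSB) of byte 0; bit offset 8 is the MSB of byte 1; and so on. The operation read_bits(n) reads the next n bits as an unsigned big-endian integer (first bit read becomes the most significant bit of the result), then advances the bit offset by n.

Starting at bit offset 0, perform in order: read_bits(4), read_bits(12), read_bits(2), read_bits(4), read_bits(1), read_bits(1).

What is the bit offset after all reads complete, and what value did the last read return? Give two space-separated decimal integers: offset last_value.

Read 1: bits[0:4] width=4 -> value=9 (bin 1001); offset now 4 = byte 0 bit 4; 20 bits remain
Read 2: bits[4:16] width=12 -> value=2961 (bin 101110010001); offset now 16 = byte 2 bit 0; 8 bits remain
Read 3: bits[16:18] width=2 -> value=1 (bin 01); offset now 18 = byte 2 bit 2; 6 bits remain
Read 4: bits[18:22] width=4 -> value=9 (bin 1001); offset now 22 = byte 2 bit 6; 2 bits remain
Read 5: bits[22:23] width=1 -> value=1 (bin 1); offset now 23 = byte 2 bit 7; 1 bits remain
Read 6: bits[23:24] width=1 -> value=0 (bin 0); offset now 24 = byte 3 bit 0; 0 bits remain

Answer: 24 0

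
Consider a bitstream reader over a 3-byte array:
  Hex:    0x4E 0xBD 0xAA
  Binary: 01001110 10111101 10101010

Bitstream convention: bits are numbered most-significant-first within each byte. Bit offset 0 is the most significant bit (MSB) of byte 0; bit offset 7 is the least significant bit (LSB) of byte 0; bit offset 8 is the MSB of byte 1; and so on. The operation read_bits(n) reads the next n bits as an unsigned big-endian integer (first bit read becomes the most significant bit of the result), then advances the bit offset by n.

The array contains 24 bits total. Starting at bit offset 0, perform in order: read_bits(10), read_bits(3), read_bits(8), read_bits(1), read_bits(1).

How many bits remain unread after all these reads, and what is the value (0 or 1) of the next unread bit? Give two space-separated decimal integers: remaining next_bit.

Answer: 1 0

Derivation:
Read 1: bits[0:10] width=10 -> value=314 (bin 0100111010); offset now 10 = byte 1 bit 2; 14 bits remain
Read 2: bits[10:13] width=3 -> value=7 (bin 111); offset now 13 = byte 1 bit 5; 11 bits remain
Read 3: bits[13:21] width=8 -> value=181 (bin 10110101); offset now 21 = byte 2 bit 5; 3 bits remain
Read 4: bits[21:22] width=1 -> value=0 (bin 0); offset now 22 = byte 2 bit 6; 2 bits remain
Read 5: bits[22:23] width=1 -> value=1 (bin 1); offset now 23 = byte 2 bit 7; 1 bits remain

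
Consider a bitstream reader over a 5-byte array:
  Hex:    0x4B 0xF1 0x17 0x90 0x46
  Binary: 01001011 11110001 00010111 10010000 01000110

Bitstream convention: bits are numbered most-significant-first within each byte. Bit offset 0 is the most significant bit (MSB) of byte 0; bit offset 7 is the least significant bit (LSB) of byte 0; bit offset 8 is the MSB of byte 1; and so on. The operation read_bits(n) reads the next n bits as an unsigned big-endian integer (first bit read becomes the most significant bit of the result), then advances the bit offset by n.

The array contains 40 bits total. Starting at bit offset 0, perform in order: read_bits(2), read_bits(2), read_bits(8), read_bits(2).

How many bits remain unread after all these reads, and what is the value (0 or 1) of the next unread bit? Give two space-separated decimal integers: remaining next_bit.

Answer: 26 0

Derivation:
Read 1: bits[0:2] width=2 -> value=1 (bin 01); offset now 2 = byte 0 bit 2; 38 bits remain
Read 2: bits[2:4] width=2 -> value=0 (bin 00); offset now 4 = byte 0 bit 4; 36 bits remain
Read 3: bits[4:12] width=8 -> value=191 (bin 10111111); offset now 12 = byte 1 bit 4; 28 bits remain
Read 4: bits[12:14] width=2 -> value=0 (bin 00); offset now 14 = byte 1 bit 6; 26 bits remain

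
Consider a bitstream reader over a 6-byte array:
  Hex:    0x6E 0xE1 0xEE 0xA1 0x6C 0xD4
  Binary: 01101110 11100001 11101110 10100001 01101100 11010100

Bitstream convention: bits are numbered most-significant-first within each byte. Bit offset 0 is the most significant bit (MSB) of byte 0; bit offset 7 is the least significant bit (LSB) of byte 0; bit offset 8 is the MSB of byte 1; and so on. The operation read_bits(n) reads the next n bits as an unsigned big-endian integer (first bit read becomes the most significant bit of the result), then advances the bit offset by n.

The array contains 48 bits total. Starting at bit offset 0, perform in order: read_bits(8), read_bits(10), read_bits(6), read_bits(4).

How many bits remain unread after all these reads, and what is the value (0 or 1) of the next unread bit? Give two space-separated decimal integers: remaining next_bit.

Answer: 20 0

Derivation:
Read 1: bits[0:8] width=8 -> value=110 (bin 01101110); offset now 8 = byte 1 bit 0; 40 bits remain
Read 2: bits[8:18] width=10 -> value=903 (bin 1110000111); offset now 18 = byte 2 bit 2; 30 bits remain
Read 3: bits[18:24] width=6 -> value=46 (bin 101110); offset now 24 = byte 3 bit 0; 24 bits remain
Read 4: bits[24:28] width=4 -> value=10 (bin 1010); offset now 28 = byte 3 bit 4; 20 bits remain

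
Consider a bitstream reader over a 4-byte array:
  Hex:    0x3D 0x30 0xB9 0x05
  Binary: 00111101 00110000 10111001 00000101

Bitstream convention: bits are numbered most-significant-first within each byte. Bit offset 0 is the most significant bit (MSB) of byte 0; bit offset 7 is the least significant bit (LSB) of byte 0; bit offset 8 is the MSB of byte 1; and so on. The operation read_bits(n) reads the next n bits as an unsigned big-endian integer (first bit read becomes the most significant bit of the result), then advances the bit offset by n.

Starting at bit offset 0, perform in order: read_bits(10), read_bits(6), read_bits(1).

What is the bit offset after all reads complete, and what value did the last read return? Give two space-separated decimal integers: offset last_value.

Answer: 17 1

Derivation:
Read 1: bits[0:10] width=10 -> value=244 (bin 0011110100); offset now 10 = byte 1 bit 2; 22 bits remain
Read 2: bits[10:16] width=6 -> value=48 (bin 110000); offset now 16 = byte 2 bit 0; 16 bits remain
Read 3: bits[16:17] width=1 -> value=1 (bin 1); offset now 17 = byte 2 bit 1; 15 bits remain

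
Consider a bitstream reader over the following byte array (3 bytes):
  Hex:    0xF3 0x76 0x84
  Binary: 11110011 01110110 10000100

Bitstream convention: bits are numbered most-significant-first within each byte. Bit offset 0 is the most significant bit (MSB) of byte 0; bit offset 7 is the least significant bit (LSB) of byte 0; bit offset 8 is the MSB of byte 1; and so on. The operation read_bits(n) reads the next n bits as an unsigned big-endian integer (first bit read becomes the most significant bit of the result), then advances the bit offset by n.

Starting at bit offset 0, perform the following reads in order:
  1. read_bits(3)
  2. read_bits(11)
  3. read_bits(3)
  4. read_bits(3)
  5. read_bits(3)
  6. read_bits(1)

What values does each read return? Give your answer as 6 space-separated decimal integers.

Read 1: bits[0:3] width=3 -> value=7 (bin 111); offset now 3 = byte 0 bit 3; 21 bits remain
Read 2: bits[3:14] width=11 -> value=1245 (bin 10011011101); offset now 14 = byte 1 bit 6; 10 bits remain
Read 3: bits[14:17] width=3 -> value=5 (bin 101); offset now 17 = byte 2 bit 1; 7 bits remain
Read 4: bits[17:20] width=3 -> value=0 (bin 000); offset now 20 = byte 2 bit 4; 4 bits remain
Read 5: bits[20:23] width=3 -> value=2 (bin 010); offset now 23 = byte 2 bit 7; 1 bits remain
Read 6: bits[23:24] width=1 -> value=0 (bin 0); offset now 24 = byte 3 bit 0; 0 bits remain

Answer: 7 1245 5 0 2 0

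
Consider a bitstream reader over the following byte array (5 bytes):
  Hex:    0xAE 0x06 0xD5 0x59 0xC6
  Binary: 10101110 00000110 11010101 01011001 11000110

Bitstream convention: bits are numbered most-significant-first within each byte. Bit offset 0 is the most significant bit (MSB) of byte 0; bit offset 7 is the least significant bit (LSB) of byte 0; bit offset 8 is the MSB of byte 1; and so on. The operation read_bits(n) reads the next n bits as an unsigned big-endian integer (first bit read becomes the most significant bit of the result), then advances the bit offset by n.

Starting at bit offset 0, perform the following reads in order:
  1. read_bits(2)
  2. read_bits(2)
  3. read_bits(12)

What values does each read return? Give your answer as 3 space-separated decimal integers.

Read 1: bits[0:2] width=2 -> value=2 (bin 10); offset now 2 = byte 0 bit 2; 38 bits remain
Read 2: bits[2:4] width=2 -> value=2 (bin 10); offset now 4 = byte 0 bit 4; 36 bits remain
Read 3: bits[4:16] width=12 -> value=3590 (bin 111000000110); offset now 16 = byte 2 bit 0; 24 bits remain

Answer: 2 2 3590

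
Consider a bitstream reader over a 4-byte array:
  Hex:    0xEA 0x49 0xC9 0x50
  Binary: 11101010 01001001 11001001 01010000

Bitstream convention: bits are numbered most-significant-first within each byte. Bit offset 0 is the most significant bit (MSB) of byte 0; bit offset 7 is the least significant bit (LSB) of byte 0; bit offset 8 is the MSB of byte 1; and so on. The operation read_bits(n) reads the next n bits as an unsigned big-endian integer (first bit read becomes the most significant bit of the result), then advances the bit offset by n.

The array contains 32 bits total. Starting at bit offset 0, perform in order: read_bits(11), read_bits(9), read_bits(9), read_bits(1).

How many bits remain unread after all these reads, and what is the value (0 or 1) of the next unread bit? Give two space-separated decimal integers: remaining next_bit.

Read 1: bits[0:11] width=11 -> value=1874 (bin 11101010010); offset now 11 = byte 1 bit 3; 21 bits remain
Read 2: bits[11:20] width=9 -> value=156 (bin 010011100); offset now 20 = byte 2 bit 4; 12 bits remain
Read 3: bits[20:29] width=9 -> value=298 (bin 100101010); offset now 29 = byte 3 bit 5; 3 bits remain
Read 4: bits[29:30] width=1 -> value=0 (bin 0); offset now 30 = byte 3 bit 6; 2 bits remain

Answer: 2 0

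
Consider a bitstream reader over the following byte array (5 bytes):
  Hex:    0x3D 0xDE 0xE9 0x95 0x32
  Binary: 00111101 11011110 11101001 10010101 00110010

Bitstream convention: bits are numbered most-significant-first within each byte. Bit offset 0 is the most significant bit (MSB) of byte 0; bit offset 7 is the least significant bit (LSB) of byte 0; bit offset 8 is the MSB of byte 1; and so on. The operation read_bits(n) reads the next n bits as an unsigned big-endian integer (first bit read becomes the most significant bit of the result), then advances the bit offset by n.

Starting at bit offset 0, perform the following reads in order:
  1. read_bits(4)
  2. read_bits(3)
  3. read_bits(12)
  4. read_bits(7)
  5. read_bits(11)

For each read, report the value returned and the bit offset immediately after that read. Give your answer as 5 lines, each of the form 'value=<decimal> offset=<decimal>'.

Read 1: bits[0:4] width=4 -> value=3 (bin 0011); offset now 4 = byte 0 bit 4; 36 bits remain
Read 2: bits[4:7] width=3 -> value=6 (bin 110); offset now 7 = byte 0 bit 7; 33 bits remain
Read 3: bits[7:19] width=12 -> value=3831 (bin 111011110111); offset now 19 = byte 2 bit 3; 21 bits remain
Read 4: bits[19:26] width=7 -> value=38 (bin 0100110); offset now 26 = byte 3 bit 2; 14 bits remain
Read 5: bits[26:37] width=11 -> value=678 (bin 01010100110); offset now 37 = byte 4 bit 5; 3 bits remain

Answer: value=3 offset=4
value=6 offset=7
value=3831 offset=19
value=38 offset=26
value=678 offset=37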